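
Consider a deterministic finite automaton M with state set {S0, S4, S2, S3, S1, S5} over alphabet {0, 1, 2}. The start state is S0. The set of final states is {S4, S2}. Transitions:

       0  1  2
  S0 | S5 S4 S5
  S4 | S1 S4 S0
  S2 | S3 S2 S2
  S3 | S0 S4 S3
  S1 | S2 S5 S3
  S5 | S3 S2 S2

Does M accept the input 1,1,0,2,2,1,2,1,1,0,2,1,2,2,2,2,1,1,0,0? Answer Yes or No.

No

Trace: S0 -1-> S4 -1-> S4 -0-> S1 -2-> S3 -2-> S3 -1-> S4 -2-> S0 -1-> S4 -1-> S4 -0-> S1 -2-> S3 -1-> S4 -2-> S0 -2-> S5 -2-> S2 -2-> S2 -1-> S2 -1-> S2 -0-> S3 -0-> S0
End state S0 is not accepting.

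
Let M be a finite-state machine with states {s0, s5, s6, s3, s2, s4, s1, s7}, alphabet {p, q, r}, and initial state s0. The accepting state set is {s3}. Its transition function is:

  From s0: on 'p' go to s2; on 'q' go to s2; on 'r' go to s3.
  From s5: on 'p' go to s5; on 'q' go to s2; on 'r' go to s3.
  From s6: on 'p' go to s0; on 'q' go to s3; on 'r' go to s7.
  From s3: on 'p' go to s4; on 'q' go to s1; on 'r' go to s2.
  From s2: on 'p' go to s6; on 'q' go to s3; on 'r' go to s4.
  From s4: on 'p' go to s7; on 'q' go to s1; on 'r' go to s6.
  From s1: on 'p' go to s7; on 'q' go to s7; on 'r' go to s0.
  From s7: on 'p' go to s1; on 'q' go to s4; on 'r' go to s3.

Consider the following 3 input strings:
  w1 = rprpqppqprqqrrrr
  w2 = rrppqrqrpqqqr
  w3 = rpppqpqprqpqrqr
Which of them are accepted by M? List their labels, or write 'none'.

w2

w1:
  start at s0
  read 'r': s0 → s3
  read 'p': s3 → s4
  read 'r': s4 → s6
  read 'p': s6 → s0
  read 'q': s0 → s2
  read 'p': s2 → s6
  read 'p': s6 → s0
  read 'q': s0 → s2
  read 'p': s2 → s6
  read 'r': s6 → s7
  read 'q': s7 → s4
  read 'q': s4 → s1
  read 'r': s1 → s0
  read 'r': s0 → s3
  read 'r': s3 → s2
  read 'r': s2 → s4
  end s4, rejected
w2:
  start at s0
  read 'r': s0 → s3
  read 'r': s3 → s2
  read 'p': s2 → s6
  read 'p': s6 → s0
  read 'q': s0 → s2
  read 'r': s2 → s4
  read 'q': s4 → s1
  read 'r': s1 → s0
  read 'p': s0 → s2
  read 'q': s2 → s3
  read 'q': s3 → s1
  read 'q': s1 → s7
  read 'r': s7 → s3
  end s3, accepted
w3:
  start at s0
  read 'r': s0 → s3
  read 'p': s3 → s4
  read 'p': s4 → s7
  read 'p': s7 → s1
  read 'q': s1 → s7
  read 'p': s7 → s1
  read 'q': s1 → s7
  read 'p': s7 → s1
  read 'r': s1 → s0
  read 'q': s0 → s2
  read 'p': s2 → s6
  read 'q': s6 → s3
  read 'r': s3 → s2
  read 'q': s2 → s3
  read 'r': s3 → s2
  end s2, rejected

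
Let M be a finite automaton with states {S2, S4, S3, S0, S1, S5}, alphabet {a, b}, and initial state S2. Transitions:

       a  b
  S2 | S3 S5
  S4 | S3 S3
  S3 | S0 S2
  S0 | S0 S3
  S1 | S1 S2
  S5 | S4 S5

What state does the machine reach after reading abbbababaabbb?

Trace: S2 -a-> S3 -b-> S2 -b-> S5 -b-> S5 -a-> S4 -b-> S3 -a-> S0 -b-> S3 -a-> S0 -a-> S0 -b-> S3 -b-> S2 -b-> S5

S5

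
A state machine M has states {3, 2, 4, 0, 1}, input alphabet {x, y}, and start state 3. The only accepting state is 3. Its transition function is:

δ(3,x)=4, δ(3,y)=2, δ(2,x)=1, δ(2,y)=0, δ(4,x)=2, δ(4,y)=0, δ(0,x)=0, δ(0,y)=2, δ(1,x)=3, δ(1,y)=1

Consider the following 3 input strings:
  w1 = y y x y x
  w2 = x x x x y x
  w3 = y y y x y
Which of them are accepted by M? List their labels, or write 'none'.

none

w1:
  start at 3
  read 'y': 3 → 2
  read 'y': 2 → 0
  read 'x': 0 → 0
  read 'y': 0 → 2
  read 'x': 2 → 1
  end 1, rejected
w2:
  start at 3
  read 'x': 3 → 4
  read 'x': 4 → 2
  read 'x': 2 → 1
  read 'x': 1 → 3
  read 'y': 3 → 2
  read 'x': 2 → 1
  end 1, rejected
w3:
  start at 3
  read 'y': 3 → 2
  read 'y': 2 → 0
  read 'y': 0 → 2
  read 'x': 2 → 1
  read 'y': 1 → 1
  end 1, rejected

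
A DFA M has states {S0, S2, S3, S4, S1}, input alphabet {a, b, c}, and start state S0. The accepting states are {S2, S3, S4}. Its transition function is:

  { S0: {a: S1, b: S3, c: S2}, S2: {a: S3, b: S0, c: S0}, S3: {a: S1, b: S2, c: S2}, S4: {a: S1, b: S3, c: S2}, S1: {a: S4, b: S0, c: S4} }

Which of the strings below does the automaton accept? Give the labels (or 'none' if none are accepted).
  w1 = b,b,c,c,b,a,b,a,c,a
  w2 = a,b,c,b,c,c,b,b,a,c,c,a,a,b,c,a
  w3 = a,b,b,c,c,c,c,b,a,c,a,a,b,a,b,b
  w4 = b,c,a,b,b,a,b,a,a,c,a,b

w1:
  start at S0
  read 'b': S0 → S3
  read 'b': S3 → S2
  read 'c': S2 → S0
  read 'c': S0 → S2
  read 'b': S2 → S0
  read 'a': S0 → S1
  read 'b': S1 → S0
  read 'a': S0 → S1
  read 'c': S1 → S4
  read 'a': S4 → S1
  end S1, rejected
w2:
  start at S0
  read 'a': S0 → S1
  read 'b': S1 → S0
  read 'c': S0 → S2
  read 'b': S2 → S0
  read 'c': S0 → S2
  read 'c': S2 → S0
  read 'b': S0 → S3
  read 'b': S3 → S2
  read 'a': S2 → S3
  read 'c': S3 → S2
  read 'c': S2 → S0
  read 'a': S0 → S1
  read 'a': S1 → S4
  read 'b': S4 → S3
  read 'c': S3 → S2
  read 'a': S2 → S3
  end S3, accepted
w3:
  start at S0
  read 'a': S0 → S1
  read 'b': S1 → S0
  read 'b': S0 → S3
  read 'c': S3 → S2
  read 'c': S2 → S0
  read 'c': S0 → S2
  read 'c': S2 → S0
  read 'b': S0 → S3
  read 'a': S3 → S1
  read 'c': S1 → S4
  read 'a': S4 → S1
  read 'a': S1 → S4
  read 'b': S4 → S3
  read 'a': S3 → S1
  read 'b': S1 → S0
  read 'b': S0 → S3
  end S3, accepted
w4:
  start at S0
  read 'b': S0 → S3
  read 'c': S3 → S2
  read 'a': S2 → S3
  read 'b': S3 → S2
  read 'b': S2 → S0
  read 'a': S0 → S1
  read 'b': S1 → S0
  read 'a': S0 → S1
  read 'a': S1 → S4
  read 'c': S4 → S2
  read 'a': S2 → S3
  read 'b': S3 → S2
  end S2, accepted

w2, w3, w4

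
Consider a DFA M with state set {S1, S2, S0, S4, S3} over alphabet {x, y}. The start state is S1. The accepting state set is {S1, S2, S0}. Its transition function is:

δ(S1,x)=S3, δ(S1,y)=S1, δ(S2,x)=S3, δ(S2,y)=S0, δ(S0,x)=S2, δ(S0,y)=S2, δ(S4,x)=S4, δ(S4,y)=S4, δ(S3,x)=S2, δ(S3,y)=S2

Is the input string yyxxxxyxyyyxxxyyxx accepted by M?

start at S1
read 'y': S1 → S1
read 'y': S1 → S1
read 'x': S1 → S3
read 'x': S3 → S2
read 'x': S2 → S3
read 'x': S3 → S2
read 'y': S2 → S0
read 'x': S0 → S2
read 'y': S2 → S0
read 'y': S0 → S2
read 'y': S2 → S0
read 'x': S0 → S2
read 'x': S2 → S3
read 'x': S3 → S2
read 'y': S2 → S0
read 'y': S0 → S2
read 'x': S2 → S3
read 'x': S3 → S2
End state S2 is accepting.

Yes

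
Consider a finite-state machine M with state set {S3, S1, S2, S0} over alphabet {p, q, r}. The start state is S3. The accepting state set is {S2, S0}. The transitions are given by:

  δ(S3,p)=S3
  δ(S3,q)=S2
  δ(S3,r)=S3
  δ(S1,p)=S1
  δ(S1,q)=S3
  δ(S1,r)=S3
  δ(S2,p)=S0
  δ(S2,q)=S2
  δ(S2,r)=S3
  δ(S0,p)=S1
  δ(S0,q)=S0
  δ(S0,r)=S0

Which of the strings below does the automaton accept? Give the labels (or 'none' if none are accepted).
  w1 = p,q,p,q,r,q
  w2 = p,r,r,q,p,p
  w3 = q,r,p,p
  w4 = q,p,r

w1, w4

w1: Trace: S3 -p-> S3 -q-> S2 -p-> S0 -q-> S0 -r-> S0 -q-> S0  → end S0, accepted
w2: Trace: S3 -p-> S3 -r-> S3 -r-> S3 -q-> S2 -p-> S0 -p-> S1  → end S1, rejected
w3: Trace: S3 -q-> S2 -r-> S3 -p-> S3 -p-> S3  → end S3, rejected
w4: Trace: S3 -q-> S2 -p-> S0 -r-> S0  → end S0, accepted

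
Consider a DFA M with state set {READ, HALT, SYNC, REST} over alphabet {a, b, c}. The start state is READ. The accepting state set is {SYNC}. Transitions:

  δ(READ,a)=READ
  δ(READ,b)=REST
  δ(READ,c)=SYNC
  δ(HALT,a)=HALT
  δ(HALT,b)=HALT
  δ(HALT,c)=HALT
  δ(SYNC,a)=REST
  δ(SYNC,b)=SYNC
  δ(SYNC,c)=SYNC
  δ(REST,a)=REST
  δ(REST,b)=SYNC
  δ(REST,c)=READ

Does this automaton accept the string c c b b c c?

Yes

start at READ
read 'c': READ → SYNC
read 'c': SYNC → SYNC
read 'b': SYNC → SYNC
read 'b': SYNC → SYNC
read 'c': SYNC → SYNC
read 'c': SYNC → SYNC
End state SYNC is accepting.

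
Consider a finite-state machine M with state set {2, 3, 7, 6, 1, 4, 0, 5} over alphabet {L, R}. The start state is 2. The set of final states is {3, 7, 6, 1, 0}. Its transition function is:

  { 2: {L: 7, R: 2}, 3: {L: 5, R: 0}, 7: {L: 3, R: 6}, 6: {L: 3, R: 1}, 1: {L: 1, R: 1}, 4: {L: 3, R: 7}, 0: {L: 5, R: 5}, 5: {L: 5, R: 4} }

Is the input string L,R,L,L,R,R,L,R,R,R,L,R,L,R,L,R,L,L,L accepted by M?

2 → 7 → 6 → 3 → 5 → 4 → 7 → 3 → 0 → 5 → 4 → 3 → 0 → 5 → 4 → 3 → 0 → 5 → 5 → 5
End state 5 is not accepting.

No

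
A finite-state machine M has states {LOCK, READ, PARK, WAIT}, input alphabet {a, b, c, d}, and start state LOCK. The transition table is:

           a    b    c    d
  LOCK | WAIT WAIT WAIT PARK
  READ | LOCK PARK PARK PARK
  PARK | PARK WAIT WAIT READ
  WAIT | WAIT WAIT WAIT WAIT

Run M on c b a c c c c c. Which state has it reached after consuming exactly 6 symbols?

WAIT

Trace: LOCK -c-> WAIT -b-> WAIT -a-> WAIT -c-> WAIT -c-> WAIT -c-> WAIT
After 6 symbols: WAIT.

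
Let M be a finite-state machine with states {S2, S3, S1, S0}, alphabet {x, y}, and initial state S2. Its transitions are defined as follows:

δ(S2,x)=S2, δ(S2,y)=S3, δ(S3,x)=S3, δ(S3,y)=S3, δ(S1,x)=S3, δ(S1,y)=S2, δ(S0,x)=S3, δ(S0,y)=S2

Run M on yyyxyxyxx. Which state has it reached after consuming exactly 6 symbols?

Trace: S2 -y-> S3 -y-> S3 -y-> S3 -x-> S3 -y-> S3 -x-> S3
After 6 symbols: S3.

S3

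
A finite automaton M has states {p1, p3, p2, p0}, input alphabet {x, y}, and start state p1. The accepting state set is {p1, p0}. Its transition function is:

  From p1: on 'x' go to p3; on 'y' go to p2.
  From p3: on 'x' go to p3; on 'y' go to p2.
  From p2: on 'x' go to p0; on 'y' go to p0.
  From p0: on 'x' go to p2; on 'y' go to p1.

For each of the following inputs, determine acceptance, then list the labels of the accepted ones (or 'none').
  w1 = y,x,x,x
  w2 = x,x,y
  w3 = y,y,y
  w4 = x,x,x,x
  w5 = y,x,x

w1: Trace: p1 -y-> p2 -x-> p0 -x-> p2 -x-> p0  → end p0, accepted
w2: Trace: p1 -x-> p3 -x-> p3 -y-> p2  → end p2, rejected
w3: Trace: p1 -y-> p2 -y-> p0 -y-> p1  → end p1, accepted
w4: Trace: p1 -x-> p3 -x-> p3 -x-> p3 -x-> p3  → end p3, rejected
w5: Trace: p1 -y-> p2 -x-> p0 -x-> p2  → end p2, rejected

w1, w3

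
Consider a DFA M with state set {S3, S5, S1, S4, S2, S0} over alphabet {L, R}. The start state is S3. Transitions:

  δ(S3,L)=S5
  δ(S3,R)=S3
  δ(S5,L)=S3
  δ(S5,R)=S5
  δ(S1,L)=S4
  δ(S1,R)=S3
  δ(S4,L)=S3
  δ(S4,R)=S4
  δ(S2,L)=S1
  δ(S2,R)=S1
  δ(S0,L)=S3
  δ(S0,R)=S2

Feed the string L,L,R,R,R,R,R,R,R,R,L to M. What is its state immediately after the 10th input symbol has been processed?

S3 → S5 → S3 → S3 → S3 → S3 → S3 → S3 → S3 → S3 → S3
After 10 symbols: S3.

S3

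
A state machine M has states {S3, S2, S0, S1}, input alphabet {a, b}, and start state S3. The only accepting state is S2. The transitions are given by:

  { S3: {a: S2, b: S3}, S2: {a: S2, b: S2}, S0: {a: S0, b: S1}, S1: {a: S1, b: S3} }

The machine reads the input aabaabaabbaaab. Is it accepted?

Trace: S3 -a-> S2 -a-> S2 -b-> S2 -a-> S2 -a-> S2 -b-> S2 -a-> S2 -a-> S2 -b-> S2 -b-> S2 -a-> S2 -a-> S2 -a-> S2 -b-> S2
End state S2 is accepting.

Yes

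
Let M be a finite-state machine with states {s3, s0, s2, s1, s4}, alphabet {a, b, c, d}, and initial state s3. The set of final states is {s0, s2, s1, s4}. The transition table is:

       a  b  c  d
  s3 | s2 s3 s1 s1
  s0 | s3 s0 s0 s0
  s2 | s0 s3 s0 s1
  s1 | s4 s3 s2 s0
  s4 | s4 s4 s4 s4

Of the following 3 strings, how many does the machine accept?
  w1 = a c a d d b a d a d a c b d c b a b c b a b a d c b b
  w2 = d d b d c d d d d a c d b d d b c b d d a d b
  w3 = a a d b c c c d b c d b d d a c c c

2

w1: Trace: s3 -a-> s2 -c-> s0 -a-> s3 -d-> s1 -d-> s0 -b-> s0 -a-> s3 -d-> s1 -a-> s4 -d-> s4 -a-> s4 -c-> s4 -b-> s4 -d-> s4 -c-> s4 -b-> s4 -a-> s4 -b-> s4 -c-> s4 -b-> s4 -a-> s4 -b-> s4 -a-> s4 -d-> s4 -c-> s4 -b-> s4 -b-> s4  → end s4, accepted
w2: Trace: s3 -d-> s1 -d-> s0 -b-> s0 -d-> s0 -c-> s0 -d-> s0 -d-> s0 -d-> s0 -d-> s0 -a-> s3 -c-> s1 -d-> s0 -b-> s0 -d-> s0 -d-> s0 -b-> s0 -c-> s0 -b-> s0 -d-> s0 -d-> s0 -a-> s3 -d-> s1 -b-> s3  → end s3, rejected
w3: Trace: s3 -a-> s2 -a-> s0 -d-> s0 -b-> s0 -c-> s0 -c-> s0 -c-> s0 -d-> s0 -b-> s0 -c-> s0 -d-> s0 -b-> s0 -d-> s0 -d-> s0 -a-> s3 -c-> s1 -c-> s2 -c-> s0  → end s0, accepted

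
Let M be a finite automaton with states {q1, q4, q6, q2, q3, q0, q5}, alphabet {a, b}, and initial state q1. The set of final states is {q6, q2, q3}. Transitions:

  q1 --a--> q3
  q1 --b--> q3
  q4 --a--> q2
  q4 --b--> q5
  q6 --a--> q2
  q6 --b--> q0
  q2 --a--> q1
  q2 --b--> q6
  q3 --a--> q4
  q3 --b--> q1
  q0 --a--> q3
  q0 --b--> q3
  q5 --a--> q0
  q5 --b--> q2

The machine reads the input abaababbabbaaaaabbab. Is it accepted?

Yes

q1 → q3 → q1 → q3 → q4 → q5 → q0 → q3 → q1 → q3 → q1 → q3 → q4 → q2 → q1 → q3 → q4 → q5 → q2 → q1 → q3
End state q3 is accepting.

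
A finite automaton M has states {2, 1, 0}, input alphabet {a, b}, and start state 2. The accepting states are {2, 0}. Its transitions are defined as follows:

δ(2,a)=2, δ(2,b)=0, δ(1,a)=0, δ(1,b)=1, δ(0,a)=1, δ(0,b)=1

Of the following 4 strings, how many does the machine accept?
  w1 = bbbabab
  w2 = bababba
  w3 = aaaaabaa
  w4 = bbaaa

3

w1: 2 → 0 → 1 → 1 → 0 → 1 → 0 → 1  → end 1, rejected
w2: 2 → 0 → 1 → 1 → 0 → 1 → 1 → 0  → end 0, accepted
w3: 2 → 2 → 2 → 2 → 2 → 2 → 0 → 1 → 0  → end 0, accepted
w4: 2 → 0 → 1 → 0 → 1 → 0  → end 0, accepted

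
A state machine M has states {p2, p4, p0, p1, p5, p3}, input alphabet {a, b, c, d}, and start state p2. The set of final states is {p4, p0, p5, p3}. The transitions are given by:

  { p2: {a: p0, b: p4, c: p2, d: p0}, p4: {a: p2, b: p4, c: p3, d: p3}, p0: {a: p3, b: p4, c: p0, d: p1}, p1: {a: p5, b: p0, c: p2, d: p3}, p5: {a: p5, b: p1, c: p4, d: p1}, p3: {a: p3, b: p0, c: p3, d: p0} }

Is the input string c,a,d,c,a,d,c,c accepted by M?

No

Trace: p2 -c-> p2 -a-> p0 -d-> p1 -c-> p2 -a-> p0 -d-> p1 -c-> p2 -c-> p2
End state p2 is not accepting.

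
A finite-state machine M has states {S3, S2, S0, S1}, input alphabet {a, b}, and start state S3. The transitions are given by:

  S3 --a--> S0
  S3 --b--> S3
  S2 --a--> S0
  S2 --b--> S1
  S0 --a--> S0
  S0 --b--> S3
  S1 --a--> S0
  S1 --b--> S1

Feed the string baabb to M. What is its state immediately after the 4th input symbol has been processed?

S3

S3 → S3 → S0 → S0 → S3
After 4 symbols: S3.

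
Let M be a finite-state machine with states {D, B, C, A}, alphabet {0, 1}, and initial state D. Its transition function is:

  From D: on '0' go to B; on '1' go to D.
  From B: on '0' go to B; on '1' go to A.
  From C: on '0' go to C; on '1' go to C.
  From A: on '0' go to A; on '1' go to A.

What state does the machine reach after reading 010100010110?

A

Trace: D -0-> B -1-> A -0-> A -1-> A -0-> A -0-> A -0-> A -1-> A -0-> A -1-> A -1-> A -0-> A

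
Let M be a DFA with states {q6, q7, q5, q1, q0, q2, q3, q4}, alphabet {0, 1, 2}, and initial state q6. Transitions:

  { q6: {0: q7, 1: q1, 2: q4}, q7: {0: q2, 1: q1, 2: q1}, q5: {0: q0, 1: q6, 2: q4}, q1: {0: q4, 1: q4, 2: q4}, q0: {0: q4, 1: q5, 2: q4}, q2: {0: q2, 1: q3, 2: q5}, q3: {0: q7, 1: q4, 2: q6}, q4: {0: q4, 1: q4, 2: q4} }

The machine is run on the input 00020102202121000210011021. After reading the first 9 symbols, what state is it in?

start at q6
read '0': q6 → q7
read '0': q7 → q2
read '0': q2 → q2
read '2': q2 → q5
read '0': q5 → q0
read '1': q0 → q5
read '0': q5 → q0
read '2': q0 → q4
read '2': q4 → q4
After 9 symbols: q4.

q4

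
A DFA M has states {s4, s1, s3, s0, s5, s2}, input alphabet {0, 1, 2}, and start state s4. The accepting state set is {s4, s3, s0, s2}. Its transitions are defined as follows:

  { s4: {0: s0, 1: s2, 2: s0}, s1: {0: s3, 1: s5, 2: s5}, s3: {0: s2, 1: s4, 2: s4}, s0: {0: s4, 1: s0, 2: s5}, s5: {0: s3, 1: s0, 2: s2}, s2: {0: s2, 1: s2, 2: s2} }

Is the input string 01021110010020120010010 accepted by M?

start at s4
read '0': s4 → s0
read '1': s0 → s0
read '0': s0 → s4
read '2': s4 → s0
read '1': s0 → s0
read '1': s0 → s0
read '1': s0 → s0
read '0': s0 → s4
read '0': s4 → s0
read '1': s0 → s0
read '0': s0 → s4
read '0': s4 → s0
read '2': s0 → s5
read '0': s5 → s3
read '1': s3 → s4
read '2': s4 → s0
read '0': s0 → s4
read '0': s4 → s0
read '1': s0 → s0
read '0': s0 → s4
read '0': s4 → s0
read '1': s0 → s0
read '0': s0 → s4
End state s4 is accepting.

Yes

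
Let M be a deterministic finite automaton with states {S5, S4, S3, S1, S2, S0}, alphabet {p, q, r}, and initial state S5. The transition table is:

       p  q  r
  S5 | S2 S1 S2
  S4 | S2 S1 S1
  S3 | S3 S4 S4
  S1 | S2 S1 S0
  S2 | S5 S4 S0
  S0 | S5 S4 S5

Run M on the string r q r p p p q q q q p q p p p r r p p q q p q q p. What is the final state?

Trace: S5 -r-> S2 -q-> S4 -r-> S1 -p-> S2 -p-> S5 -p-> S2 -q-> S4 -q-> S1 -q-> S1 -q-> S1 -p-> S2 -q-> S4 -p-> S2 -p-> S5 -p-> S2 -r-> S0 -r-> S5 -p-> S2 -p-> S5 -q-> S1 -q-> S1 -p-> S2 -q-> S4 -q-> S1 -p-> S2

S2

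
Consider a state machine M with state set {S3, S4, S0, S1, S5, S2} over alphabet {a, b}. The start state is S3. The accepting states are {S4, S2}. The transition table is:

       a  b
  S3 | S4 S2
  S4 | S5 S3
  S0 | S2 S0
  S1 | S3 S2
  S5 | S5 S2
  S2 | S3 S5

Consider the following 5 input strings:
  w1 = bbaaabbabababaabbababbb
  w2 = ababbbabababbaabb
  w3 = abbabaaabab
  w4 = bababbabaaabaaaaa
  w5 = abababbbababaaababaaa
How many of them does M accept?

2

w1: S3 → S2 → S5 → S5 → S5 → S5 → S2 → S5 → S5 → S2 → S3 → S2 → S3 → S2 → S3 → S4 → S3 → S2 → S3 → S2 → S3 → S2 → S5 → S2  → end S2, accepted
w2: S3 → S4 → S3 → S4 → S3 → S2 → S5 → S5 → S2 → S3 → S2 → S3 → S2 → S5 → S5 → S5 → S2 → S5  → end S5, rejected
w3: S3 → S4 → S3 → S2 → S3 → S2 → S3 → S4 → S5 → S2 → S3 → S2  → end S2, accepted
w4: S3 → S2 → S3 → S2 → S3 → S2 → S5 → S5 → S2 → S3 → S4 → S5 → S2 → S3 → S4 → S5 → S5 → S5  → end S5, rejected
w5: S3 → S4 → S3 → S4 → S3 → S4 → S3 → S2 → S5 → S5 → S2 → S3 → S2 → S3 → S4 → S5 → S2 → S3 → S2 → S3 → S4 → S5  → end S5, rejected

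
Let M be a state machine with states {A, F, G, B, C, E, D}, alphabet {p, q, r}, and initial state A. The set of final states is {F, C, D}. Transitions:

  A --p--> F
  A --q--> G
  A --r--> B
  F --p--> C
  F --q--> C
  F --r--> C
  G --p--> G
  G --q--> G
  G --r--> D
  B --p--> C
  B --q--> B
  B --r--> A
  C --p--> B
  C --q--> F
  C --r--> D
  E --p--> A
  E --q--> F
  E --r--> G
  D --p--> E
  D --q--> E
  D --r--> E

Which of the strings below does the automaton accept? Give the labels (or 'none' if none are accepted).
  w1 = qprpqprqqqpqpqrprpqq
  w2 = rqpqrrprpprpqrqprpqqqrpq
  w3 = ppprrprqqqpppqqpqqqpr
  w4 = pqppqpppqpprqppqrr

w1, w3

w1:
  start at A
  read 'q': A → G
  read 'p': G → G
  read 'r': G → D
  read 'p': D → E
  read 'q': E → F
  read 'p': F → C
  read 'r': C → D
  read 'q': D → E
  read 'q': E → F
  read 'q': F → C
  read 'p': C → B
  read 'q': B → B
  read 'p': B → C
  read 'q': C → F
  read 'r': F → C
  read 'p': C → B
  read 'r': B → A
  read 'p': A → F
  read 'q': F → C
  read 'q': C → F
  end F, accepted
w2:
  start at A
  read 'r': A → B
  read 'q': B → B
  read 'p': B → C
  read 'q': C → F
  read 'r': F → C
  read 'r': C → D
  read 'p': D → E
  read 'r': E → G
  read 'p': G → G
  read 'p': G → G
  read 'r': G → D
  read 'p': D → E
  read 'q': E → F
  read 'r': F → C
  read 'q': C → F
  read 'p': F → C
  read 'r': C → D
  read 'p': D → E
  read 'q': E → F
  read 'q': F → C
  read 'q': C → F
  read 'r': F → C
  read 'p': C → B
  read 'q': B → B
  end B, rejected
w3:
  start at A
  read 'p': A → F
  read 'p': F → C
  read 'p': C → B
  read 'r': B → A
  read 'r': A → B
  read 'p': B → C
  read 'r': C → D
  read 'q': D → E
  read 'q': E → F
  read 'q': F → C
  read 'p': C → B
  read 'p': B → C
  read 'p': C → B
  read 'q': B → B
  read 'q': B → B
  read 'p': B → C
  read 'q': C → F
  read 'q': F → C
  read 'q': C → F
  read 'p': F → C
  read 'r': C → D
  end D, accepted
w4:
  start at A
  read 'p': A → F
  read 'q': F → C
  read 'p': C → B
  read 'p': B → C
  read 'q': C → F
  read 'p': F → C
  read 'p': C → B
  read 'p': B → C
  read 'q': C → F
  read 'p': F → C
  read 'p': C → B
  read 'r': B → A
  read 'q': A → G
  read 'p': G → G
  read 'p': G → G
  read 'q': G → G
  read 'r': G → D
  read 'r': D → E
  end E, rejected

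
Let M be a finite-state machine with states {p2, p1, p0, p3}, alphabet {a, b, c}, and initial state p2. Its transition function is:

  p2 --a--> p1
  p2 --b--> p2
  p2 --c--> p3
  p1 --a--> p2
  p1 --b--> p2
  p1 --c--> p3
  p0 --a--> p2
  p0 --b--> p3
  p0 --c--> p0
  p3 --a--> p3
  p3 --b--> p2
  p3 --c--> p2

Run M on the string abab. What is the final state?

Trace: p2 -a-> p1 -b-> p2 -a-> p1 -b-> p2

p2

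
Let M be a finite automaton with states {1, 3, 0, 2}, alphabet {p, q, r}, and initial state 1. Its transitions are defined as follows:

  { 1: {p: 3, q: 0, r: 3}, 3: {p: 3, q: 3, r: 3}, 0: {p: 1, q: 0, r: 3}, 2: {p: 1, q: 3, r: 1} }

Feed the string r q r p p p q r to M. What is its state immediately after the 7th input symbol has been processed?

3

Trace: 1 -r-> 3 -q-> 3 -r-> 3 -p-> 3 -p-> 3 -p-> 3 -q-> 3
After 7 symbols: 3.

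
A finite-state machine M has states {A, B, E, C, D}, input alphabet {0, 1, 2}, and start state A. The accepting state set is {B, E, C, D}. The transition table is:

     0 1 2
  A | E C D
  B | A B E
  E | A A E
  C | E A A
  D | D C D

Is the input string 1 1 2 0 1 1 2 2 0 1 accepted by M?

Yes

Trace: A -1-> C -1-> A -2-> D -0-> D -1-> C -1-> A -2-> D -2-> D -0-> D -1-> C
End state C is accepting.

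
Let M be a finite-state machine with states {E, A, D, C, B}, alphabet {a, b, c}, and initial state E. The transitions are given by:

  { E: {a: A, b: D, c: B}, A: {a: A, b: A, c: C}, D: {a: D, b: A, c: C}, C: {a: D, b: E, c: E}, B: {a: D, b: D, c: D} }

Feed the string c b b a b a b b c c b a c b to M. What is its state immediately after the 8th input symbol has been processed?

A

E → B → D → A → A → A → A → A → A
After 8 symbols: A.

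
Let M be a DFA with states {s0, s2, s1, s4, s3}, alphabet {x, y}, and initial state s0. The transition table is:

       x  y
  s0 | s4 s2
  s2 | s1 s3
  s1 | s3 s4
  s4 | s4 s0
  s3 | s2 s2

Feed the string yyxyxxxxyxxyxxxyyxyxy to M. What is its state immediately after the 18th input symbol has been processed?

start at s0
read 'y': s0 → s2
read 'y': s2 → s3
read 'x': s3 → s2
read 'y': s2 → s3
read 'x': s3 → s2
read 'x': s2 → s1
read 'x': s1 → s3
read 'x': s3 → s2
read 'y': s2 → s3
read 'x': s3 → s2
read 'x': s2 → s1
read 'y': s1 → s4
read 'x': s4 → s4
read 'x': s4 → s4
read 'x': s4 → s4
read 'y': s4 → s0
read 'y': s0 → s2
read 'x': s2 → s1
After 18 symbols: s1.

s1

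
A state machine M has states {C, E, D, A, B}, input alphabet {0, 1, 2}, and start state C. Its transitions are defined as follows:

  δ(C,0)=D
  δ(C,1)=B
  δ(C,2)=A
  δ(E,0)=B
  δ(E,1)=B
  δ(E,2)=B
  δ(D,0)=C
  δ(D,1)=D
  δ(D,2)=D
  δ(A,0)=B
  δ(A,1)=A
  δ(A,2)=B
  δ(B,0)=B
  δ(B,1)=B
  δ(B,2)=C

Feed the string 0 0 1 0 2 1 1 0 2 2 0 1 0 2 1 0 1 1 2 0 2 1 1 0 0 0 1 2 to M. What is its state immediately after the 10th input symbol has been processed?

A

start at C
read '0': C → D
read '0': D → C
read '1': C → B
read '0': B → B
read '2': B → C
read '1': C → B
read '1': B → B
read '0': B → B
read '2': B → C
read '2': C → A
After 10 symbols: A.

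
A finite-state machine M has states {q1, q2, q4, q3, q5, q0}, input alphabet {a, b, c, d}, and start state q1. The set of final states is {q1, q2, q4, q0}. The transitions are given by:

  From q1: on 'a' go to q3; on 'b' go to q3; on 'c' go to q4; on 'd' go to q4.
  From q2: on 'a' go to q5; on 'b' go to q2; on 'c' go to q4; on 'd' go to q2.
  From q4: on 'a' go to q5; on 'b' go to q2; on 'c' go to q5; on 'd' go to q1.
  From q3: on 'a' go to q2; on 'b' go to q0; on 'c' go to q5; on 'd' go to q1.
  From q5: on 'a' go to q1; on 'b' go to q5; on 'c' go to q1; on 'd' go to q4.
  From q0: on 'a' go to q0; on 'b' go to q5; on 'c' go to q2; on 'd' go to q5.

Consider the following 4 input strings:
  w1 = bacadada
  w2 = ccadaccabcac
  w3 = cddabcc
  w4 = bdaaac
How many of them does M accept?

w1: q1 → q3 → q2 → q4 → q5 → q4 → q5 → q4 → q5  → end q5, rejected
w2: q1 → q4 → q5 → q1 → q4 → q5 → q1 → q4 → q5 → q5 → q1 → q3 → q5  → end q5, rejected
w3: q1 → q4 → q1 → q4 → q5 → q5 → q1 → q4  → end q4, accepted
w4: q1 → q3 → q1 → q3 → q2 → q5 → q1  → end q1, accepted

2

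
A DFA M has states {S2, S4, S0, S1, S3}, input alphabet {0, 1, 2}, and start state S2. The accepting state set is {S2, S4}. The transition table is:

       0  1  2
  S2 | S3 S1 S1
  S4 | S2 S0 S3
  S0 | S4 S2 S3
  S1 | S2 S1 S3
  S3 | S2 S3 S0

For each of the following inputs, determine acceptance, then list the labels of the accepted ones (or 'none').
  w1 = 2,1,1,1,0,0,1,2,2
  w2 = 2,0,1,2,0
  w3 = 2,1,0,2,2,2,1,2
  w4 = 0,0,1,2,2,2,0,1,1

w2

w1:
  start at S2
  read '2': S2 → S1
  read '1': S1 → S1
  read '1': S1 → S1
  read '1': S1 → S1
  read '0': S1 → S2
  read '0': S2 → S3
  read '1': S3 → S3
  read '2': S3 → S0
  read '2': S0 → S3
  end S3, rejected
w2:
  start at S2
  read '2': S2 → S1
  read '0': S1 → S2
  read '1': S2 → S1
  read '2': S1 → S3
  read '0': S3 → S2
  end S2, accepted
w3:
  start at S2
  read '2': S2 → S1
  read '1': S1 → S1
  read '0': S1 → S2
  read '2': S2 → S1
  read '2': S1 → S3
  read '2': S3 → S0
  read '1': S0 → S2
  read '2': S2 → S1
  end S1, rejected
w4:
  start at S2
  read '0': S2 → S3
  read '0': S3 → S2
  read '1': S2 → S1
  read '2': S1 → S3
  read '2': S3 → S0
  read '2': S0 → S3
  read '0': S3 → S2
  read '1': S2 → S1
  read '1': S1 → S1
  end S1, rejected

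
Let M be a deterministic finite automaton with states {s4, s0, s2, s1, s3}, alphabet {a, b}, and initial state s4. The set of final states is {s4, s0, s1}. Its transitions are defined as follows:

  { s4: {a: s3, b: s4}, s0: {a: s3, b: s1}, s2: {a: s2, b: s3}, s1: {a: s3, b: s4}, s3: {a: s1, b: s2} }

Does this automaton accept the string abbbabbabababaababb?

Yes

s4 → s3 → s2 → s3 → s2 → s2 → s3 → s2 → s2 → s3 → s1 → s4 → s3 → s2 → s2 → s2 → s3 → s1 → s4 → s4
End state s4 is accepting.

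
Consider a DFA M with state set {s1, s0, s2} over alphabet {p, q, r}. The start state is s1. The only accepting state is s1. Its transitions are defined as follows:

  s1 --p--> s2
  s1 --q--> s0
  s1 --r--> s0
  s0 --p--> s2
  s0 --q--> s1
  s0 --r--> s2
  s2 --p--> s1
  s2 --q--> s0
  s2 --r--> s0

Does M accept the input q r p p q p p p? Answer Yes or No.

No

start at s1
read 'q': s1 → s0
read 'r': s0 → s2
read 'p': s2 → s1
read 'p': s1 → s2
read 'q': s2 → s0
read 'p': s0 → s2
read 'p': s2 → s1
read 'p': s1 → s2
End state s2 is not accepting.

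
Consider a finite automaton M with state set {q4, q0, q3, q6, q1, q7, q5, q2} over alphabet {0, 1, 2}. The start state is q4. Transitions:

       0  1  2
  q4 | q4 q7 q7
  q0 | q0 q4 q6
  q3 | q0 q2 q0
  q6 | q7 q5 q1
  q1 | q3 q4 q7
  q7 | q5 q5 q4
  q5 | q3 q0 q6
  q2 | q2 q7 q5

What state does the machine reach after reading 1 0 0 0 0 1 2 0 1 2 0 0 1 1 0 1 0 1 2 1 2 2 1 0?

q4

q4 → q7 → q5 → q3 → q0 → q0 → q4 → q7 → q5 → q0 → q6 → q7 → q5 → q0 → q4 → q4 → q7 → q5 → q0 → q6 → q5 → q6 → q1 → q4 → q4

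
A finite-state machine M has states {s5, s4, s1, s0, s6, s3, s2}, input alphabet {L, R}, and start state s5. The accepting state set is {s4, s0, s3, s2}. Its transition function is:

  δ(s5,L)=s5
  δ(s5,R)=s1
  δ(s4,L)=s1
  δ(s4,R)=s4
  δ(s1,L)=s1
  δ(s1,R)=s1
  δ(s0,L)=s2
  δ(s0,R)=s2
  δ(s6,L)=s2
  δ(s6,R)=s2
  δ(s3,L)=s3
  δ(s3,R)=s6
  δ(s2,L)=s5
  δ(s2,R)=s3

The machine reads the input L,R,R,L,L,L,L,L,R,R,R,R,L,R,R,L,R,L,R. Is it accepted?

Trace: s5 -L-> s5 -R-> s1 -R-> s1 -L-> s1 -L-> s1 -L-> s1 -L-> s1 -L-> s1 -R-> s1 -R-> s1 -R-> s1 -R-> s1 -L-> s1 -R-> s1 -R-> s1 -L-> s1 -R-> s1 -L-> s1 -R-> s1
End state s1 is not accepting.

No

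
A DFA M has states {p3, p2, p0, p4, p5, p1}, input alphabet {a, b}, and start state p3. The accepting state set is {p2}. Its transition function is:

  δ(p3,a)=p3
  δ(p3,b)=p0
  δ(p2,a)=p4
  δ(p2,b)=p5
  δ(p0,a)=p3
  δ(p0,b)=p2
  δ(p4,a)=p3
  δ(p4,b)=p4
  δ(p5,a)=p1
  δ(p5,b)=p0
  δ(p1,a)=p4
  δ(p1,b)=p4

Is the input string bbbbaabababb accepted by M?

p3 → p0 → p2 → p5 → p0 → p3 → p3 → p0 → p3 → p0 → p3 → p0 → p2
End state p2 is accepting.

Yes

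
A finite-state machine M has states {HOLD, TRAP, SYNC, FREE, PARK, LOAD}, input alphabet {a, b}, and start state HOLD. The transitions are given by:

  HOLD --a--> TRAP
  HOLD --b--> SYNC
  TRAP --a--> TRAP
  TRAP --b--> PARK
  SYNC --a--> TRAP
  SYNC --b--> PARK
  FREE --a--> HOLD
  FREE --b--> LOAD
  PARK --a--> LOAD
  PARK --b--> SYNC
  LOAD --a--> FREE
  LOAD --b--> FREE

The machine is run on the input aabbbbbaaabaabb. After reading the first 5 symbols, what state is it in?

PARK

Trace: HOLD -a-> TRAP -a-> TRAP -b-> PARK -b-> SYNC -b-> PARK
After 5 symbols: PARK.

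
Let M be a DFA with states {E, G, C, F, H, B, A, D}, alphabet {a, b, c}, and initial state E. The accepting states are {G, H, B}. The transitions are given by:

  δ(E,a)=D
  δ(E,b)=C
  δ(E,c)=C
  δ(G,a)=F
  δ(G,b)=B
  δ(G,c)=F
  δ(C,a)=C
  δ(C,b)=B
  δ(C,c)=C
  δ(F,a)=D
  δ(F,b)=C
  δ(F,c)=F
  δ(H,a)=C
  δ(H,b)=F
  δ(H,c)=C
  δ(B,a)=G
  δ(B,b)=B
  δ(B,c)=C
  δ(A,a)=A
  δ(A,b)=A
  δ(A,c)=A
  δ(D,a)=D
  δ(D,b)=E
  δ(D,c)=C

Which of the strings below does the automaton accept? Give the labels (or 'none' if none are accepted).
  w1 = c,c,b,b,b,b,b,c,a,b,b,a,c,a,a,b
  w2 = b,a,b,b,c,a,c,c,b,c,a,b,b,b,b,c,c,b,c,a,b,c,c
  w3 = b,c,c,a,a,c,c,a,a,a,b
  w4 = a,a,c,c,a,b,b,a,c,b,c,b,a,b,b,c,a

w3

w1: Trace: E -c-> C -c-> C -b-> B -b-> B -b-> B -b-> B -b-> B -c-> C -a-> C -b-> B -b-> B -a-> G -c-> F -a-> D -a-> D -b-> E  → end E, rejected
w2: Trace: E -b-> C -a-> C -b-> B -b-> B -c-> C -a-> C -c-> C -c-> C -b-> B -c-> C -a-> C -b-> B -b-> B -b-> B -b-> B -c-> C -c-> C -b-> B -c-> C -a-> C -b-> B -c-> C -c-> C  → end C, rejected
w3: Trace: E -b-> C -c-> C -c-> C -a-> C -a-> C -c-> C -c-> C -a-> C -a-> C -a-> C -b-> B  → end B, accepted
w4: Trace: E -a-> D -a-> D -c-> C -c-> C -a-> C -b-> B -b-> B -a-> G -c-> F -b-> C -c-> C -b-> B -a-> G -b-> B -b-> B -c-> C -a-> C  → end C, rejected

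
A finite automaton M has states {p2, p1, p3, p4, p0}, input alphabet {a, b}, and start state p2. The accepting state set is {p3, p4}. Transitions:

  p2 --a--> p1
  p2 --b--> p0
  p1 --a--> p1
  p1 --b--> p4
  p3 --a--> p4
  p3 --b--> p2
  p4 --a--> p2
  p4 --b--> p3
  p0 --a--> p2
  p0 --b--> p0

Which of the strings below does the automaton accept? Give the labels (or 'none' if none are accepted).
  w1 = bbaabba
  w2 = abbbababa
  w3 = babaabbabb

w1:
  start at p2
  read 'b': p2 → p0
  read 'b': p0 → p0
  read 'a': p0 → p2
  read 'a': p2 → p1
  read 'b': p1 → p4
  read 'b': p4 → p3
  read 'a': p3 → p4
  end p4, accepted
w2:
  start at p2
  read 'a': p2 → p1
  read 'b': p1 → p4
  read 'b': p4 → p3
  read 'b': p3 → p2
  read 'a': p2 → p1
  read 'b': p1 → p4
  read 'a': p4 → p2
  read 'b': p2 → p0
  read 'a': p0 → p2
  end p2, rejected
w3:
  start at p2
  read 'b': p2 → p0
  read 'a': p0 → p2
  read 'b': p2 → p0
  read 'a': p0 → p2
  read 'a': p2 → p1
  read 'b': p1 → p4
  read 'b': p4 → p3
  read 'a': p3 → p4
  read 'b': p4 → p3
  read 'b': p3 → p2
  end p2, rejected

w1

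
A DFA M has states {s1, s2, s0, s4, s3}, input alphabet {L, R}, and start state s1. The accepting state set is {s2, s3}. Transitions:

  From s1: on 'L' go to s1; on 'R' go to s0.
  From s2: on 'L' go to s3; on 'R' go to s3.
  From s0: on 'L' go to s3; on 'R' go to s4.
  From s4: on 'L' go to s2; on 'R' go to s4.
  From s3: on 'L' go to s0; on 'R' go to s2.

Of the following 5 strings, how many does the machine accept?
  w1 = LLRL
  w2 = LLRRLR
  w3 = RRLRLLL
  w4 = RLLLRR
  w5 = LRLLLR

4

w1: Trace: s1 -L-> s1 -L-> s1 -R-> s0 -L-> s3  → end s3, accepted
w2: Trace: s1 -L-> s1 -L-> s1 -R-> s0 -R-> s4 -L-> s2 -R-> s3  → end s3, accepted
w3: Trace: s1 -R-> s0 -R-> s4 -L-> s2 -R-> s3 -L-> s0 -L-> s3 -L-> s0  → end s0, rejected
w4: Trace: s1 -R-> s0 -L-> s3 -L-> s0 -L-> s3 -R-> s2 -R-> s3  → end s3, accepted
w5: Trace: s1 -L-> s1 -R-> s0 -L-> s3 -L-> s0 -L-> s3 -R-> s2  → end s2, accepted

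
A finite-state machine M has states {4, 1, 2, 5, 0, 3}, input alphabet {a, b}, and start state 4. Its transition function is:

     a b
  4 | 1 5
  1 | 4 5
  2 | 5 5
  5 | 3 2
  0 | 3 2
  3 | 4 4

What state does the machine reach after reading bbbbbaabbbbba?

3

start at 4
read 'b': 4 → 5
read 'b': 5 → 2
read 'b': 2 → 5
read 'b': 5 → 2
read 'b': 2 → 5
read 'a': 5 → 3
read 'a': 3 → 4
read 'b': 4 → 5
read 'b': 5 → 2
read 'b': 2 → 5
read 'b': 5 → 2
read 'b': 2 → 5
read 'a': 5 → 3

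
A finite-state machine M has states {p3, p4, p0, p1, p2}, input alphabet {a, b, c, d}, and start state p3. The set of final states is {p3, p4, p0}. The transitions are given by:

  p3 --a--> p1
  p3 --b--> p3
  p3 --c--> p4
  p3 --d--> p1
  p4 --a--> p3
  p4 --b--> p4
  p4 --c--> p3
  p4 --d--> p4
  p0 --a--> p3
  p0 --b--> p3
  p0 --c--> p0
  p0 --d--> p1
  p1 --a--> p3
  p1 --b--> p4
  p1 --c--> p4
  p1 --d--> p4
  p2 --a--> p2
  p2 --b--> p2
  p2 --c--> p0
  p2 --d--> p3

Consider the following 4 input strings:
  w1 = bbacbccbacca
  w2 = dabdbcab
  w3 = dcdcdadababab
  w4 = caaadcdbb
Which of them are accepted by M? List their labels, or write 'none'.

w2, w3, w4

w1: p3 → p3 → p3 → p1 → p4 → p4 → p3 → p4 → p4 → p3 → p4 → p3 → p1  → end p1, rejected
w2: p3 → p1 → p3 → p3 → p1 → p4 → p3 → p1 → p4  → end p4, accepted
w3: p3 → p1 → p4 → p4 → p3 → p1 → p3 → p1 → p3 → p3 → p1 → p4 → p3 → p3  → end p3, accepted
w4: p3 → p4 → p3 → p1 → p3 → p1 → p4 → p4 → p4 → p4  → end p4, accepted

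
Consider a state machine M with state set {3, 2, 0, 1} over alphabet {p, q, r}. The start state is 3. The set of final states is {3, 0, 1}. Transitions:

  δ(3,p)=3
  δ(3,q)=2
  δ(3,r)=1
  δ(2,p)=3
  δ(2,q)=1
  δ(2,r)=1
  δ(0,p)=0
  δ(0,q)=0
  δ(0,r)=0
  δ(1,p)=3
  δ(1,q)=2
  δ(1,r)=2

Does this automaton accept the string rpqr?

Yes

3 → 1 → 3 → 2 → 1
End state 1 is accepting.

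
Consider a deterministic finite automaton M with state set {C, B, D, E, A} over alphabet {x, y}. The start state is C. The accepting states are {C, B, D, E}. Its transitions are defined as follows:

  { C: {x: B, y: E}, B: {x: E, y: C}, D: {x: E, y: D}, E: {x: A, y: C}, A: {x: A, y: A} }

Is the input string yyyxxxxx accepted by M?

No

Trace: C -y-> E -y-> C -y-> E -x-> A -x-> A -x-> A -x-> A -x-> A
End state A is not accepting.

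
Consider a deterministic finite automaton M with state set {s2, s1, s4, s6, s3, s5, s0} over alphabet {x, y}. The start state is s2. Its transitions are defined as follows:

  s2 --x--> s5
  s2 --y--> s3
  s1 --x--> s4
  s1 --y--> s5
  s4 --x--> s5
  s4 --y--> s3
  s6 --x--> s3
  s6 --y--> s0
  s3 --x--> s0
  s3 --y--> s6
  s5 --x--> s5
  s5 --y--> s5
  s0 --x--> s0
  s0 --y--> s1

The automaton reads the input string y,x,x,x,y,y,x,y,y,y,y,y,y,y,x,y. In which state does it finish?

Trace: s2 -y-> s3 -x-> s0 -x-> s0 -x-> s0 -y-> s1 -y-> s5 -x-> s5 -y-> s5 -y-> s5 -y-> s5 -y-> s5 -y-> s5 -y-> s5 -y-> s5 -x-> s5 -y-> s5

s5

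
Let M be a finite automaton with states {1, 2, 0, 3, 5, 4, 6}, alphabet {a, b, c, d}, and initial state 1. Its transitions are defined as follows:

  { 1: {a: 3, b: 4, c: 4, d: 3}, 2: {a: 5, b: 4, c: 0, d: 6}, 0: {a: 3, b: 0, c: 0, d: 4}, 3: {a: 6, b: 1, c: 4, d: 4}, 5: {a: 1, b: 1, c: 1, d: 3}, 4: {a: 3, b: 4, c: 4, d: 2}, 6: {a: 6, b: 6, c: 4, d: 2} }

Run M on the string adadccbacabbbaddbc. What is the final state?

4

Trace: 1 -a-> 3 -d-> 4 -a-> 3 -d-> 4 -c-> 4 -c-> 4 -b-> 4 -a-> 3 -c-> 4 -a-> 3 -b-> 1 -b-> 4 -b-> 4 -a-> 3 -d-> 4 -d-> 2 -b-> 4 -c-> 4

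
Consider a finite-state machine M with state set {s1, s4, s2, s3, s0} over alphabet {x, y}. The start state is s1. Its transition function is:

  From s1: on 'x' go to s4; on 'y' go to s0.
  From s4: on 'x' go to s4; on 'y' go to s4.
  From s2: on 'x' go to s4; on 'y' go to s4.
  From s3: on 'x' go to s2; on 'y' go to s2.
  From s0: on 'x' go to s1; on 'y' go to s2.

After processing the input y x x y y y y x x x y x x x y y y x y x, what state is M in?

s1 → s0 → s1 → s4 → s4 → s4 → s4 → s4 → s4 → s4 → s4 → s4 → s4 → s4 → s4 → s4 → s4 → s4 → s4 → s4 → s4

s4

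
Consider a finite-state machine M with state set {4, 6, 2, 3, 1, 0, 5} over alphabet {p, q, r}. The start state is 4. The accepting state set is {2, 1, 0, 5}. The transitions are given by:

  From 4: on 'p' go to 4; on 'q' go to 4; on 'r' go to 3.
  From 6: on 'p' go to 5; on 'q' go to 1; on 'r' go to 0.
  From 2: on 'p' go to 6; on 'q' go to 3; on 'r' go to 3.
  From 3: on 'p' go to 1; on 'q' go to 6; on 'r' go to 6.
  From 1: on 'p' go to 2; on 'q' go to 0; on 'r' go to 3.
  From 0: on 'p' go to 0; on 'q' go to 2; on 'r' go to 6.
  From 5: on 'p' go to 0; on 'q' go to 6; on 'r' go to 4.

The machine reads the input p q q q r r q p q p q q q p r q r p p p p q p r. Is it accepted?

Trace: 4 -p-> 4 -q-> 4 -q-> 4 -q-> 4 -r-> 3 -r-> 6 -q-> 1 -p-> 2 -q-> 3 -p-> 1 -q-> 0 -q-> 2 -q-> 3 -p-> 1 -r-> 3 -q-> 6 -r-> 0 -p-> 0 -p-> 0 -p-> 0 -p-> 0 -q-> 2 -p-> 6 -r-> 0
End state 0 is accepting.

Yes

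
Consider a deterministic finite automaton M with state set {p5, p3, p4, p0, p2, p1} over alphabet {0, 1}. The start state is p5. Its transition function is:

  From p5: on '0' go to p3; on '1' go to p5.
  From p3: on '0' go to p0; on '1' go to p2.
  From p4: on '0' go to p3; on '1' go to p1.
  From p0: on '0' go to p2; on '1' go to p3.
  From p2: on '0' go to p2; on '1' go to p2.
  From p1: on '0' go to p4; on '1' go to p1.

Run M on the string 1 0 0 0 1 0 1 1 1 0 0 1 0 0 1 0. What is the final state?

p2

start at p5
read '1': p5 → p5
read '0': p5 → p3
read '0': p3 → p0
read '0': p0 → p2
read '1': p2 → p2
read '0': p2 → p2
read '1': p2 → p2
read '1': p2 → p2
read '1': p2 → p2
read '0': p2 → p2
read '0': p2 → p2
read '1': p2 → p2
read '0': p2 → p2
read '0': p2 → p2
read '1': p2 → p2
read '0': p2 → p2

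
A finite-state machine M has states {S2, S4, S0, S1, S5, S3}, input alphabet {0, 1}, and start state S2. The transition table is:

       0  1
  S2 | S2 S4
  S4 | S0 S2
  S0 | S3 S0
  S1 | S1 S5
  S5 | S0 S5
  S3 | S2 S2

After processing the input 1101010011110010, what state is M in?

S0

S2 → S4 → S2 → S2 → S4 → S0 → S0 → S3 → S2 → S4 → S2 → S4 → S2 → S2 → S2 → S4 → S0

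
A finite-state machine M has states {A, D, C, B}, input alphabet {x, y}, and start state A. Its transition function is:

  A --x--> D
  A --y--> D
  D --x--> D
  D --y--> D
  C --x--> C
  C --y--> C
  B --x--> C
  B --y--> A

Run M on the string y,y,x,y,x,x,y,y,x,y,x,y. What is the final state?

A → D → D → D → D → D → D → D → D → D → D → D → D

D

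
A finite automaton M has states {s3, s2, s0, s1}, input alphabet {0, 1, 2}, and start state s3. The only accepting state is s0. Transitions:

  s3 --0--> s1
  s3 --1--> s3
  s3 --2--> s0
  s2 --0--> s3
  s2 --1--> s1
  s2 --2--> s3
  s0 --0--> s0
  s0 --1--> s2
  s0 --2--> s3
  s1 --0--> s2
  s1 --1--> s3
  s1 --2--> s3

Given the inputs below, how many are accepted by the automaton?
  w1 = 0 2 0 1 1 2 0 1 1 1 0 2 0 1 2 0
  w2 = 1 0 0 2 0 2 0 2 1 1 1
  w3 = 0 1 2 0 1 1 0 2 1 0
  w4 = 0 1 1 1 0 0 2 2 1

w1: Trace: s3 -0-> s1 -2-> s3 -0-> s1 -1-> s3 -1-> s3 -2-> s0 -0-> s0 -1-> s2 -1-> s1 -1-> s3 -0-> s1 -2-> s3 -0-> s1 -1-> s3 -2-> s0 -0-> s0  → end s0, accepted
w2: Trace: s3 -1-> s3 -0-> s1 -0-> s2 -2-> s3 -0-> s1 -2-> s3 -0-> s1 -2-> s3 -1-> s3 -1-> s3 -1-> s3  → end s3, rejected
w3: Trace: s3 -0-> s1 -1-> s3 -2-> s0 -0-> s0 -1-> s2 -1-> s1 -0-> s2 -2-> s3 -1-> s3 -0-> s1  → end s1, rejected
w4: Trace: s3 -0-> s1 -1-> s3 -1-> s3 -1-> s3 -0-> s1 -0-> s2 -2-> s3 -2-> s0 -1-> s2  → end s2, rejected

1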